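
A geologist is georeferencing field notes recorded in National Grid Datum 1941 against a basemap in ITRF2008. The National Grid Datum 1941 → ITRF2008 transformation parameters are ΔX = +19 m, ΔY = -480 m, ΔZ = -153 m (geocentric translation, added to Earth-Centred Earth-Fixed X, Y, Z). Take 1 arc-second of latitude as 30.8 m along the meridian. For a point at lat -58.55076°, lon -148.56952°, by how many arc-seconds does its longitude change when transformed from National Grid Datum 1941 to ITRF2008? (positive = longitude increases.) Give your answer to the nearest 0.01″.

Δλ = 26.10″

sin φ = -0.853103, cos φ = 0.521743, sin λ = -0.521464, cos λ = -0.853274.
East component: ΔE = −sin λ·ΔX + cos λ·ΔY = −(-0.521464)(19) + (-0.853274)(-480) = 419.48 m.
1° of latitude spans 3600 × 30.80 = 110880 m; at latitude φ, 1° of longitude spans that × cos φ = 57850.9 m, so Δλ = 419.48 / 57850.9 × 3600 = 26.104″.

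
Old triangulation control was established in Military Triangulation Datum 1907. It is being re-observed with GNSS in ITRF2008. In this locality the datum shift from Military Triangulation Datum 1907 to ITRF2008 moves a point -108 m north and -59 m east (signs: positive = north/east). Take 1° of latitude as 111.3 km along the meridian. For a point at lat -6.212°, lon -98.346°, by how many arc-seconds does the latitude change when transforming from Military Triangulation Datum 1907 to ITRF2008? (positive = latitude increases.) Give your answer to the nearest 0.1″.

Δφ = -3.5″

1° of latitude = 111.3 km, so Δφ = -108.0 / 111300 = -0.0009704° = -3.493″.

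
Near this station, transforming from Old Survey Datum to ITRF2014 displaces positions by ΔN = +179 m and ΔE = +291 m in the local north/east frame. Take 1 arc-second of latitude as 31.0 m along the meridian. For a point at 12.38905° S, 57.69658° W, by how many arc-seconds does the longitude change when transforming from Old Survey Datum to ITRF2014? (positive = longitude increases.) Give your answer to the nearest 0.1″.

At latitude -12.38905°, cos φ = 0.976713.
1″ of longitude at this latitude = 31.00 × cos φ = 30.2781 m, so Δλ = 291.0 / 30.2781 = 9.611″.

Δλ = 9.6″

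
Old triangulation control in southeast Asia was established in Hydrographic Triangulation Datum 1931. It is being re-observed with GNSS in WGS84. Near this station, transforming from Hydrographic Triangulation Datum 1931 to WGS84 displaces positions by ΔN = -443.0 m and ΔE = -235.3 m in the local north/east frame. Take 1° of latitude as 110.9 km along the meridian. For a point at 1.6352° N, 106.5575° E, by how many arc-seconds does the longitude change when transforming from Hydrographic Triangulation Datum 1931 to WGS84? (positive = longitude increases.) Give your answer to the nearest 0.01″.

At latitude 1.6352°, cos φ = 0.999593.
1° of longitude at this latitude = 110.9 × cos φ = 110.85 km, so Δλ = -235.3 / 110854.8 = -0.0021226° = -7.641″.

Δλ = -7.64″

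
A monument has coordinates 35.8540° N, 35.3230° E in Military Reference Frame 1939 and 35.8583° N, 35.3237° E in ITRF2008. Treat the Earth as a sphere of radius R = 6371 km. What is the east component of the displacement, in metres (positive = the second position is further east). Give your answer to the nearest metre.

ΔE = 63 m

Δφ = 35.8583° − 35.8540° = +0.0043°; Δλ = 35.3237° − 35.3230° = +0.0007°.
1° along a meridian = πR/180 = 111195 m.
ΔN = Δφ × 111195 = 478.1 m; ΔE = Δλ × 111195 × cos(35.8540°) = +0.0007 × 111195 × 0.810512 = 63.1 m.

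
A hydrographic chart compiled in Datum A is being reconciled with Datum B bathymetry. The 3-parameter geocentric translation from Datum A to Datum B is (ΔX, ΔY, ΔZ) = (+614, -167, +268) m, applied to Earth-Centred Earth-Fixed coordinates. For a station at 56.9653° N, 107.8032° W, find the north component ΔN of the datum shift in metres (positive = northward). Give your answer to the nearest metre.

The local north axis is (−sin φ cos λ, −sin φ sin λ, cos φ), giving ΔN = 157.381 − 133.298 + 146.099 = 170.18 m.

ΔN = 170 m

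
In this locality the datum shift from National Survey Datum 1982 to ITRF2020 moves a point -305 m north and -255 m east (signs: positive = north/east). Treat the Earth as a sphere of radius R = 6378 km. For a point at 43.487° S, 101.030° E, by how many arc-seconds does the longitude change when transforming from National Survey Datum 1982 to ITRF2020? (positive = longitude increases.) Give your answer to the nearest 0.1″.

Δλ = -11.4″

At latitude -43.487°, cos φ = 0.725531.
One radian of longitude at latitude φ spans R cos φ, so Δλ = ΔE / (R cos φ) = -255.0 / (6378000 × 0.725531) = -5.5106e-05 rad = -11.366″.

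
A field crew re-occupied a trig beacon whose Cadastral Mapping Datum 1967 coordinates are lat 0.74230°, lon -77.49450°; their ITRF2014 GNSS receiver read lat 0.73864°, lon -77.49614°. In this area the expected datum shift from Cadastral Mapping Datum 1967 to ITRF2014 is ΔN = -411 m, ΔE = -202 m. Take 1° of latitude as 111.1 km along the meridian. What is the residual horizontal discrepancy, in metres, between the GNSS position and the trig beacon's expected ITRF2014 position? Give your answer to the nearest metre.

Observed coordinate differences: Δφ = -0.00366°, Δλ = -0.00164°.
Converting to metres (1° lat = 111100 m, cos φ = 0.999916): observed ΔN = -406.6 m, observed ΔE = -182.2 m.
Subtracting the expected shift leaves a residual of -406.6 − (-411) = 4.4 m north and -182.2 − (-202) = 19.8 m east.
Residual distance = √(4.4² + 19.8²) = 20.3 m.

20 m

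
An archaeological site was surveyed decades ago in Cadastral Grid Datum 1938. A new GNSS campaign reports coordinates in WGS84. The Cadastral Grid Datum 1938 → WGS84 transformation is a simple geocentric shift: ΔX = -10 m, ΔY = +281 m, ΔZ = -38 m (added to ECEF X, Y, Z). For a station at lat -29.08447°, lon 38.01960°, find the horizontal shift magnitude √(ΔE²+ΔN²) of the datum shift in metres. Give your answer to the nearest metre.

At φ = -29.08447°, λ = 38.01960°: sin φ = -0.486099, cos φ = 0.873904, sin λ = 0.615931, cos λ = 0.787800.
ΔE = −sin λ·ΔX + cos λ·ΔY = −(0.615931)·(-10) + (0.787800)·(281) = 227.53 m.
ΔN = −sin φ cos λ·ΔX − sin φ sin λ·ΔY + cos φ·ΔZ = −(-0.486099)(0.787800)(-10) − (-0.486099)(0.615931)(281) + (0.873904)(-38) = 47.09 m.
Horizontal magnitude = √(ΔE² + ΔN²) = √(227.53² + 47.09²) = 232.35 m.

232 m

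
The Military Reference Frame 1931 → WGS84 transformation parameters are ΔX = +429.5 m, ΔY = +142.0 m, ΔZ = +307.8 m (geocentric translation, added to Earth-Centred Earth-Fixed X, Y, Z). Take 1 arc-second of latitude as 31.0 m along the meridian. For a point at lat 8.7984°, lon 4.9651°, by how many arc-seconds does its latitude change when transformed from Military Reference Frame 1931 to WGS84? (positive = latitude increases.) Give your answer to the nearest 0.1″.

sin φ = 0.152958, cos φ = 0.988233, sin λ = 0.086549, cos λ = 0.996248.
North component: ΔN = −sin φ cos λ·ΔX − sin φ sin λ·ΔY + cos φ·ΔZ = −(0.152958)(0.996248)(429.5) − (0.152958)(0.086549)(142.0) + (0.988233)(307.8) = 236.85 m.
1° of latitude spans 3600 × 31.00 = 111600 m, so Δφ = 236.85 / 111600 × 3600 = 7.640″.

Δφ = 7.6″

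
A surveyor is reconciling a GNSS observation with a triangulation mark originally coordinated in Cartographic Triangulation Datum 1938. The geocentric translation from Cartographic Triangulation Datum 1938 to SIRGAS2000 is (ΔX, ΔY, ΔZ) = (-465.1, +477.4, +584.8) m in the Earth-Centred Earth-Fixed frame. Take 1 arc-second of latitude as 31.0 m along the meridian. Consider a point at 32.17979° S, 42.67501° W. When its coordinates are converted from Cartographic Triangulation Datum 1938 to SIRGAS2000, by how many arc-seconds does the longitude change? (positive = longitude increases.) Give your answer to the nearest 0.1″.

Δλ = 1.4″

sin φ = -0.532578, cos φ = 0.846381, sin λ = -0.677839, cos λ = 0.735210.
East component: ΔE = −sin λ·ΔX + cos λ·ΔY = −(-0.677839)(-465.1) + (0.735210)(477.4) = 35.73 m.
1° of latitude spans 3600 × 31.00 = 111600 m; at latitude φ, 1° of longitude spans that × cos φ = 94456.1 m, so Δλ = 35.73 / 94456.1 × 3600 = 1.362″.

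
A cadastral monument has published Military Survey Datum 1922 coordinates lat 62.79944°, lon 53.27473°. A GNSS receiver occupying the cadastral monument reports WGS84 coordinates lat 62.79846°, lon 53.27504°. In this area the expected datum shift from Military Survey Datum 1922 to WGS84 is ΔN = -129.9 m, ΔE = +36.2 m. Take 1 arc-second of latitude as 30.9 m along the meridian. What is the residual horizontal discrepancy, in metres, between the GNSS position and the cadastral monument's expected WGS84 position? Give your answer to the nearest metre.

29 m

Observed coordinate differences: Δφ = -0.00098°, Δλ = +0.00031°.
Converting to metres (1° lat = 111240 m, cos φ = 0.457107): observed ΔN = -109.0 m, observed ΔE = 15.8 m.
Subtracting the expected shift leaves a residual of -109.0 − (-129.9) = 20.9 m north and 15.8 − (36.2) = -20.4 m east.
Residual distance = √(20.9² + (-20.4)²) = 29.2 m.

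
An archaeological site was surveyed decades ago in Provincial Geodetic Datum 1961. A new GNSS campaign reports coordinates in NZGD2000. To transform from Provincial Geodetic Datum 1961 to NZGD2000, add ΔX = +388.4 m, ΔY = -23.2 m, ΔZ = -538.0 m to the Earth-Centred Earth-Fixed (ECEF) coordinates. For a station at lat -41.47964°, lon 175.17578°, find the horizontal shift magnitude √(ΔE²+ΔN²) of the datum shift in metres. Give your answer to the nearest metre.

The local east axis at (φ, λ) is (−sin λ, cos λ, 0), so ΔE = −sin(175.17578°)·388.4 + cos(175.17578°)·(-23.2) = -9.55 m.
The local north axis is (−sin φ cos λ, −sin φ sin λ, cos φ), giving ΔN = -256.347 − 1.292 − 403.065 = -660.70 m.
Horizontal magnitude = √(ΔE² + ΔN²) = √((-9.55)² + (-660.70)²) = 660.77 m.

661 m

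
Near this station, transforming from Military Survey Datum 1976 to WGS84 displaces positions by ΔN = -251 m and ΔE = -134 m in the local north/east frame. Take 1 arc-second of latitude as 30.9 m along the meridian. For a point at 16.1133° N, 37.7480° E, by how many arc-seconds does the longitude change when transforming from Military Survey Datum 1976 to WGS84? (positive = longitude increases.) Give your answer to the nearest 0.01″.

At latitude 16.1133°, cos φ = 0.960715.
1″ of longitude at this latitude = 30.90 × cos φ = 29.6861 m, so Δλ = -134.0 / 29.6861 = -4.514″.

Δλ = -4.51″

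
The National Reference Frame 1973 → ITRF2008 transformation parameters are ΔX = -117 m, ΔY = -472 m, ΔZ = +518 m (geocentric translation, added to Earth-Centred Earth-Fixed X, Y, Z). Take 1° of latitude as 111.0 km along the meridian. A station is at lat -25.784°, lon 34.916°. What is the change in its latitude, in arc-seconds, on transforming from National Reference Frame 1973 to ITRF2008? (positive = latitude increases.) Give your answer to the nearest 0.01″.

sin φ = -0.434980, cos φ = 0.900440, sin λ = 0.572375, cos λ = 0.819992.
North component: ΔN = −sin φ cos λ·ΔX − sin φ sin λ·ΔY + cos φ·ΔZ = −(-0.434980)(0.819992)(-117) − (-0.434980)(0.572375)(-472) + (0.900440)(518) = 307.18 m.
1° of latitude spans 111000 m, so Δφ = 307.18 / 111000 × 3600 = 9.963″.

Δφ = 9.96″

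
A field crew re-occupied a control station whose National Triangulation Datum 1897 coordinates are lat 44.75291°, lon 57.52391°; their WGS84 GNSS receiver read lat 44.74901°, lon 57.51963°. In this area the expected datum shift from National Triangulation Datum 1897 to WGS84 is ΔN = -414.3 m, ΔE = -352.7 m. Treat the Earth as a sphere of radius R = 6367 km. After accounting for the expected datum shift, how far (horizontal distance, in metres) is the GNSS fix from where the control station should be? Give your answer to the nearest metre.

24 m

Observed coordinate differences: Δφ = -0.00390°, Δλ = -0.00428°.
Converting to metres (1° lat = 111125 m, cos φ = 0.710150): observed ΔN = -433.4 m, observed ΔE = -337.8 m.
Subtracting the expected shift leaves a residual of -433.4 − (-414.3) = -19.1 m north and -337.8 − (-352.7) = 14.9 m east.
Residual distance = √((-19.1)² + 14.9²) = 24.2 m.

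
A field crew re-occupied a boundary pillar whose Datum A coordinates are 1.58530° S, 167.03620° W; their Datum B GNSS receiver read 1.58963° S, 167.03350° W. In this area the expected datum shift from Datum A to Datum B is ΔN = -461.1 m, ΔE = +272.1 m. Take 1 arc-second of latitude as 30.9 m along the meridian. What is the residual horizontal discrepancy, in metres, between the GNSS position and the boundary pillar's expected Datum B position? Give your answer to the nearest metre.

Observed coordinate differences: Δφ = -0.00433°, Δλ = +0.00270°.
Converting to metres (1° lat = 111240 m, cos φ = 0.999617): observed ΔN = -481.7 m, observed ΔE = 300.2 m.
Subtracting the expected shift leaves a residual of -481.7 − (-461.1) = -20.6 m north and 300.2 − (272.1) = 28.1 m east.
Residual distance = √((-20.6)² + 28.1²) = 34.9 m.

35 m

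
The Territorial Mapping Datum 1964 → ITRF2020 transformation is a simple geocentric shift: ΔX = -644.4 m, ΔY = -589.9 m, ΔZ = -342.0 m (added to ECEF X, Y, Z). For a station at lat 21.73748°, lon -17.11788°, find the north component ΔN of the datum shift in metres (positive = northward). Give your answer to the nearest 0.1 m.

At φ = 21.73748°, λ = -17.11788°: sin φ = 0.370354, cos φ = 0.928891, sin λ = -0.294339, cos λ = 0.955701.
ΔN = −sin φ cos λ·ΔX − sin φ sin λ·ΔY + cos φ·ΔZ = −(0.370354)(0.955701)(-644.4) − (0.370354)(-0.294339)(-589.9) + (0.928891)(-342.0) = -153.90 m.

ΔN = -153.9 m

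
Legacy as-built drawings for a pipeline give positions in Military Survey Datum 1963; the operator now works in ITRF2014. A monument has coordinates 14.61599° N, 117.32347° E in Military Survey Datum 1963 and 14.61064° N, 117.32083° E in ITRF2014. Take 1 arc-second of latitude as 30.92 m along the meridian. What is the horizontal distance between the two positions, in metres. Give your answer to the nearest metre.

Δφ = 14.61064° − 14.61599° = -0.00535°; Δλ = 117.32083° − 117.32347° = -0.00264°.
1° of latitude = 3600 × 30.92 = 111312 m.
ΔN = Δφ × 111312 = -595.5 m; ΔE = Δλ × 111312 × cos(14.61599°) = -0.00264 × 111312 × 0.967639 = -284.4 m.
Distance = √(ΔE² + ΔN²) = √((-284.4)² + (-595.5)²) = 659.9 m.

660 m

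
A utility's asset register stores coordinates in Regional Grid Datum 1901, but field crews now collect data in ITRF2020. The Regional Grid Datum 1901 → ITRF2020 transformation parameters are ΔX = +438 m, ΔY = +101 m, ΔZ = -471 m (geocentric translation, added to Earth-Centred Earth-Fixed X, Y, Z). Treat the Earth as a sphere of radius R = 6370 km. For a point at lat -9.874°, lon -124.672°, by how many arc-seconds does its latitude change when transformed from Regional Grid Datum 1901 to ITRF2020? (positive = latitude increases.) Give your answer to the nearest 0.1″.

Δφ = -16.9″

sin φ = -0.171482, cos φ = 0.985187, sin λ = -0.822422, cos λ = -0.568878.
North component: ΔN = −sin φ cos λ·ΔX − sin φ sin λ·ΔY + cos φ·ΔZ = −(-0.171482)(-0.568878)(438) − (-0.171482)(-0.822422)(101) + (0.985187)(-471) = -521.00 m.
1° of latitude spans πR/180 = 111177 m, so Δφ = -521.00 / 111177 × 3600 = -16.870″.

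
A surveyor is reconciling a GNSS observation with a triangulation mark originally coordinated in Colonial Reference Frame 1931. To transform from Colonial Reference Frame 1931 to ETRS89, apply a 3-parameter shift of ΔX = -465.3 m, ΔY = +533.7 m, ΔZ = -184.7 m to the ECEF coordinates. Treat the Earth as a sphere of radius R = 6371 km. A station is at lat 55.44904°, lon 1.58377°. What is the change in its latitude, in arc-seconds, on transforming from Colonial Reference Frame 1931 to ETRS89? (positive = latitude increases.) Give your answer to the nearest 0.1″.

Δφ = 8.6″

sin φ = 0.823622, cos φ = 0.567139, sin λ = 0.027638, cos λ = 0.999618.
North component: ΔN = −sin φ cos λ·ΔX − sin φ sin λ·ΔY + cos φ·ΔZ = −(0.823622)(0.999618)(-465.3) − (0.823622)(0.027638)(533.7) + (0.567139)(-184.7) = 266.19 m.
1° of latitude spans πR/180 = 111195 m, so Δφ = 266.19 / 111195 × 3600 = 8.618″.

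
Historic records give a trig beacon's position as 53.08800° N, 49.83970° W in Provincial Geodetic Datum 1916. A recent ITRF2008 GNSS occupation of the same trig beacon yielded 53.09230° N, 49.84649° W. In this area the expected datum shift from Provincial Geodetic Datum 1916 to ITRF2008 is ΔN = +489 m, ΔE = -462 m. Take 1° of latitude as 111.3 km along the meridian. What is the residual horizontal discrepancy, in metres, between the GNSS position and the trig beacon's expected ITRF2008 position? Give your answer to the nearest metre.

13 m

Observed coordinate differences: Δφ = +0.00430°, Δλ = -0.00679°.
Converting to metres (1° lat = 111300 m, cos φ = 0.600588): observed ΔN = 478.6 m, observed ΔE = -453.9 m.
Subtracting the expected shift leaves a residual of 478.6 − (489) = -10.4 m north and -453.9 − (-462) = 8.1 m east.
Residual distance = √((-10.4)² + 8.1²) = 13.2 m.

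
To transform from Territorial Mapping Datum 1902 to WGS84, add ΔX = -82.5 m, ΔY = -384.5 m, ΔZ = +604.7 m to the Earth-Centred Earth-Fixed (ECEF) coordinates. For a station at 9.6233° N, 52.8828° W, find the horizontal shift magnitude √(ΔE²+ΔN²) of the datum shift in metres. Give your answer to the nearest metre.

At φ = 9.6233°, λ = -52.8828°: sin φ = 0.167170, cos φ = 0.985928, sin λ = -0.797403, cos λ = 0.603447.
ΔE = −sin λ·ΔX + cos λ·ΔY = −(-0.797403)·(-82.5) + (0.603447)·(-384.5) = -297.81 m.
ΔN = −sin φ cos λ·ΔX − sin φ sin λ·ΔY + cos φ·ΔZ = −(0.167170)(0.603447)(-82.5) − (0.167170)(-0.797403)(-384.5) + (0.985928)(604.7) = 553.26 m.
Horizontal magnitude = √(ΔE² + ΔN²) = √((-297.81)² + 553.26²) = 628.32 m.

628 m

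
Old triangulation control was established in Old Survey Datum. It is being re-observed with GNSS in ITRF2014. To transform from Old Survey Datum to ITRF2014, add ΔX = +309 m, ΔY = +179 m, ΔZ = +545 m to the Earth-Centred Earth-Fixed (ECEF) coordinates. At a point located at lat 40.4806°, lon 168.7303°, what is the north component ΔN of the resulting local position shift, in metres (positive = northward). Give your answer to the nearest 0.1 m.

ΔN = 588.6 m

The local north axis is (−sin φ cos λ, −sin φ sin λ, cos φ), giving ΔN = 196.732 − 22.710 + 414.541 = 588.56 m.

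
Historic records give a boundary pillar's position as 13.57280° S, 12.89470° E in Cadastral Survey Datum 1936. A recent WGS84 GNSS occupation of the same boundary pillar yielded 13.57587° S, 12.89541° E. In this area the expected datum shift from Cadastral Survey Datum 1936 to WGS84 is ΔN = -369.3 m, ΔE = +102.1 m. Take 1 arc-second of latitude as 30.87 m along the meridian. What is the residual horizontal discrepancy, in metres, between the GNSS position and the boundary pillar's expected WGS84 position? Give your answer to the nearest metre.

Observed coordinate differences: Δφ = -0.00307°, Δλ = +0.00071°.
Converting to metres (1° lat = 111132 m, cos φ = 0.972073): observed ΔN = -341.2 m, observed ΔE = 76.7 m.
Subtracting the expected shift leaves a residual of -341.2 − (-369.3) = 28.1 m north and 76.7 − (102.1) = -25.4 m east.
Residual distance = √(28.1² + (-25.4)²) = 37.9 m.

38 m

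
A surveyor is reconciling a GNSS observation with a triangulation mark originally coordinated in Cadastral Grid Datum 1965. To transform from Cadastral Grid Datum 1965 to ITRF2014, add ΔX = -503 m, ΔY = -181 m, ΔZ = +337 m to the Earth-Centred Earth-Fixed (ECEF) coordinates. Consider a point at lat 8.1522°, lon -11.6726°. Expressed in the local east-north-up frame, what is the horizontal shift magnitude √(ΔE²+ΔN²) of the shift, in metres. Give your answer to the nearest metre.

At φ = 8.1522°, λ = -11.6726°: sin φ = 0.141803, cos φ = 0.989895, sin λ = -0.202319, cos λ = 0.979320.
ΔE = −sin λ·ΔX + cos λ·ΔY = −(-0.202319)·(-503) + (0.979320)·(-181) = -279.02 m.
ΔN = −sin φ cos λ·ΔX − sin φ sin λ·ΔY + cos φ·ΔZ = −(0.141803)(0.979320)(-503) − (0.141803)(-0.202319)(-181) + (0.989895)(337) = 398.25 m.
Horizontal magnitude = √(ΔE² + ΔN²) = √((-279.02)² + 398.25²) = 486.27 m.

486 m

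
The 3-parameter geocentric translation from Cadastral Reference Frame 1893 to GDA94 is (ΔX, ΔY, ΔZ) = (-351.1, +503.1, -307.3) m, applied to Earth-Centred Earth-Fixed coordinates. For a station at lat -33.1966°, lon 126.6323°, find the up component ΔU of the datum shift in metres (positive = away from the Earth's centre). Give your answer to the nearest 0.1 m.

At φ = -33.1966°, λ = 126.6323°: sin φ = -0.547514, cos φ = 0.836797, sin λ = 0.802481, cos λ = -0.596677.
ΔU = cos φ cos λ·ΔX + cos φ sin λ·ΔY + sin φ·ΔZ = (0.836797)(-0.596677)(-351.1) + (0.836797)(0.802481)(503.1) + (-0.547514)(-307.3) = 681.39 m.

ΔU = 681.4 m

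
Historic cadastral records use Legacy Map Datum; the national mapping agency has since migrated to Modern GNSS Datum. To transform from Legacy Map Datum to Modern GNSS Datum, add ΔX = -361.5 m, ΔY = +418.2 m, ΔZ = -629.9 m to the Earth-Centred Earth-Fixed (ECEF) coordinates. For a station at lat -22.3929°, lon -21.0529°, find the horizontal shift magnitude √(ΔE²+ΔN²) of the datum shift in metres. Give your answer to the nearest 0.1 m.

811.1 m

At φ = -22.3929°, λ = -21.0529°: sin φ = -0.380956, cos φ = 0.924593, sin λ = -0.359230, cos λ = 0.933249.
ΔE = −sin λ·ΔX + cos λ·ΔY = −(-0.359230)·(-361.5) + (0.933249)·(418.2) = 260.42 m.
ΔN = −sin φ cos λ·ΔX − sin φ sin λ·ΔY + cos φ·ΔZ = −(-0.380956)(0.933249)(-361.5) − (-0.380956)(-0.359230)(418.2) + (0.924593)(-629.9) = -768.16 m.
Horizontal magnitude = √(ΔE² + ΔN²) = √(260.42² + (-768.16)²) = 811.10 m.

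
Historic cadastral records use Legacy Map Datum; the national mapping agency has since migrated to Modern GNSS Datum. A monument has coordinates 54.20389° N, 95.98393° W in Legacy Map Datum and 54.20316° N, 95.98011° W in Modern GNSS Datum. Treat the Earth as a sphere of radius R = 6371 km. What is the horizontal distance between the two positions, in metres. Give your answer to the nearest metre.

Δφ = 54.20316° − 54.20389° = -0.00073°; Δλ = -95.98011° − -95.98393° = +0.00382°.
1° along a meridian = πR/180 = 111195 m.
ΔN = Δφ × 111195 = -81.2 m; ΔE = Δλ × 111195 × cos(54.20389°) = +0.00382 × 111195 × 0.584903 = 248.4 m.
Distance = √(ΔE² + ΔN²) = √(248.4² + (-81.2)²) = 261.4 m.

261 m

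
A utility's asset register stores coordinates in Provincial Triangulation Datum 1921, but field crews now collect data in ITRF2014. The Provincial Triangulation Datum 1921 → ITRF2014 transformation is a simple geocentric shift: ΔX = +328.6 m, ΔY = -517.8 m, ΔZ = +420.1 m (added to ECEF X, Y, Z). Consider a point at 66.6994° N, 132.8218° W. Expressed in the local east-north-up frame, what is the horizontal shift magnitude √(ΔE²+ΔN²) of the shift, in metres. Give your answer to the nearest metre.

593 m

At φ = 66.6994°, λ = -132.8218°: sin φ = 0.918442, cos φ = 0.395555, sin λ = -0.733471, cos λ = -0.679720.
ΔE = −sin λ·ΔX + cos λ·ΔY = −(-0.733471)·(328.6) + (-0.679720)·(-517.8) = 592.98 m.
ΔN = −sin φ cos λ·ΔX − sin φ sin λ·ΔY + cos φ·ΔZ = −(0.918442)(-0.679720)(328.6) − (0.918442)(-0.733471)(-517.8) + (0.395555)(420.1) = 22.50 m.
Horizontal magnitude = √(ΔE² + ΔN²) = √(592.98² + 22.50²) = 593.40 m.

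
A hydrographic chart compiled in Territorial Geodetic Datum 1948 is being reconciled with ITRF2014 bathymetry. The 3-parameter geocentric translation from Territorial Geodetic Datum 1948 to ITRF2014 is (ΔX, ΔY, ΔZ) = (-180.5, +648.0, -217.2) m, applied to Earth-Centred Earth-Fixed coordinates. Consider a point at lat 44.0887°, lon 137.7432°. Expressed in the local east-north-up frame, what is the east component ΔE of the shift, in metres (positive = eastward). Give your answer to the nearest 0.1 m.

The local east axis at (φ, λ) is (−sin λ, cos λ, 0), so ΔE = −sin(137.7432°)·(-180.5) + cos(137.7432°)·648.0 = -358.23 m.

ΔE = -358.2 m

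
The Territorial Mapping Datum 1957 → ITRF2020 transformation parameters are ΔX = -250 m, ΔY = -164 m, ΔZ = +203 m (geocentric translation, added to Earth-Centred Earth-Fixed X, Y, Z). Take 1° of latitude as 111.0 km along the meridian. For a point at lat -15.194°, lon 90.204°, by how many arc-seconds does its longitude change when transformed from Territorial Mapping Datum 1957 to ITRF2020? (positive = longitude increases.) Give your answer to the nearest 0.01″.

Δλ = 8.42″

sin φ = -0.262088, cos φ = 0.965044, sin λ = 0.999994, cos λ = -0.003560.
East component: ΔE = −sin λ·ΔX + cos λ·ΔY = −(0.999994)(-250) + (-0.003560)(-164) = 250.58 m.
1° of latitude spans 111000 m; at latitude φ, 1° of longitude spans that × cos φ = 107119.9 m, so Δλ = 250.58 / 107119.9 × 3600 = 8.421″.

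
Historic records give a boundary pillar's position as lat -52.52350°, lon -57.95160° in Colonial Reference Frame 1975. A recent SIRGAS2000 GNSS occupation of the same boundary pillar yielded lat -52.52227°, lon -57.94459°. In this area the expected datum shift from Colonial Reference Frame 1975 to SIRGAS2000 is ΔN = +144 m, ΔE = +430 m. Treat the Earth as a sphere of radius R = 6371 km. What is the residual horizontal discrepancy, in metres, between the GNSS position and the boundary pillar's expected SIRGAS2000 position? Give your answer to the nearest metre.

45 m

Observed coordinate differences: Δφ = +0.00123°, Δλ = +0.00701°.
Converting to metres (1° lat = 111195 m, cos φ = 0.608436): observed ΔN = 136.8 m, observed ΔE = 474.3 m.
Subtracting the expected shift leaves a residual of 136.8 − (144) = -7.2 m north and 474.3 − (430) = 44.3 m east.
Residual distance = √((-7.2)² + 44.3²) = 44.8 m.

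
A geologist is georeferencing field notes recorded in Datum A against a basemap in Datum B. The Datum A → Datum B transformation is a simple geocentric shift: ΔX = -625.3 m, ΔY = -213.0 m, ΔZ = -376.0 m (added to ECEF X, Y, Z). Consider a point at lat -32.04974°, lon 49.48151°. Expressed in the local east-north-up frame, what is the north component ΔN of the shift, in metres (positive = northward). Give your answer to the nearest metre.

The local north axis is (−sin φ cos λ, −sin φ sin λ, cos φ), giving ΔN = -215.580 − 85.925 − 318.693 = -620.20 m.

ΔN = -620 m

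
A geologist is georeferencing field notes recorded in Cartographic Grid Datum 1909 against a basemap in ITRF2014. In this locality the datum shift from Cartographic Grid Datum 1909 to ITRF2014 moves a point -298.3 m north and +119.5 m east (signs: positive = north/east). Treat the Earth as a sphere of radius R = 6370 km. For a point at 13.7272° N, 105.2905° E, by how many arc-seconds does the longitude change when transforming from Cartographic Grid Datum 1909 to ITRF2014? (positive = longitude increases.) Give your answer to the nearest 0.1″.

Δλ = 4.0″

At latitude 13.7272°, cos φ = 0.971437.
One radian of longitude at latitude φ spans R cos φ, so Δλ = ΔE / (R cos φ) = 119.5 / (6370000 × 0.971437) = 1.9311e-05 rad = 3.983″.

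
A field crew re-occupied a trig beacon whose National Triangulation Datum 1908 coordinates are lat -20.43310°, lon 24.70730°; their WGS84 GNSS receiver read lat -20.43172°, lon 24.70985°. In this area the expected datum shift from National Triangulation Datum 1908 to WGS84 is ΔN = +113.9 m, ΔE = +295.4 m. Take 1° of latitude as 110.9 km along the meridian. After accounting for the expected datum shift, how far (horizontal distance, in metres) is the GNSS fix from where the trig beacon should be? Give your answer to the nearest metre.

Observed coordinate differences: Δφ = +0.00138°, Δλ = +0.00255°.
Converting to metres (1° lat = 110900 m, cos φ = 0.937080): observed ΔN = 153.0 m, observed ΔE = 265.0 m.
Subtracting the expected shift leaves a residual of 153.0 − (113.9) = 39.1 m north and 265.0 − (295.4) = -30.4 m east.
Residual distance = √(39.1² + (-30.4)²) = 49.6 m.

50 m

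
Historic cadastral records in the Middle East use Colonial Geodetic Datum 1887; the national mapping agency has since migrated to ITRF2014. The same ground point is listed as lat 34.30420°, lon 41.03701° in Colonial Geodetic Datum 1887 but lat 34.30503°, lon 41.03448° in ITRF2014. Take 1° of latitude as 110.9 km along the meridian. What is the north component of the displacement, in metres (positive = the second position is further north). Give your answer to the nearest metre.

Δφ = 34.30503° − 34.30420° = +0.00083°; Δλ = 41.03448° − 41.03701° = -0.00253°.
ΔN = Δφ × 110900 = 92.0 m; ΔE = Δλ × 110900 × cos(34.30420°) = -0.00253 × 110900 × 0.826057 = -231.8 m.

ΔN = 92 m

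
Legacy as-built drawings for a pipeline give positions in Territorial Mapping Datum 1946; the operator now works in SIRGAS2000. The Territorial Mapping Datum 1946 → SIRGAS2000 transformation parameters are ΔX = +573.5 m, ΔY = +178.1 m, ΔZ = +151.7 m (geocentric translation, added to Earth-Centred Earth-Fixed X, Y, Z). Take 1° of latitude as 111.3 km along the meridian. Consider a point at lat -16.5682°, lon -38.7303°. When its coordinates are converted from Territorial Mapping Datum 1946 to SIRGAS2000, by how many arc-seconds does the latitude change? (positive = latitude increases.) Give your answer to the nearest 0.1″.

Δφ = 7.8″

sin φ = -0.285156, cos φ = 0.958481, sin λ = -0.625655, cos λ = 0.780100.
North component: ΔN = −sin φ cos λ·ΔX − sin φ sin λ·ΔY + cos φ·ΔZ = −(-0.285156)(0.780100)(573.5) − (-0.285156)(-0.625655)(178.1) + (0.958481)(151.7) = 241.20 m.
1° of latitude spans 111300 m, so Δφ = 241.20 / 111300 × 3600 = 7.802″.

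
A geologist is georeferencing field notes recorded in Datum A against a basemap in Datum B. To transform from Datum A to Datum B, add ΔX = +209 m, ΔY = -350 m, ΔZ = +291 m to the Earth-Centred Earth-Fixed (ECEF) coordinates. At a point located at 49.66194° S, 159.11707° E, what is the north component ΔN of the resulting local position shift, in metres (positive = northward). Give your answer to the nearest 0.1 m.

The local north axis is (−sin φ cos λ, −sin φ sin λ, cos φ), giving ΔN = -148.843 − 95.098 + 188.363 = -55.58 m.

ΔN = -55.6 m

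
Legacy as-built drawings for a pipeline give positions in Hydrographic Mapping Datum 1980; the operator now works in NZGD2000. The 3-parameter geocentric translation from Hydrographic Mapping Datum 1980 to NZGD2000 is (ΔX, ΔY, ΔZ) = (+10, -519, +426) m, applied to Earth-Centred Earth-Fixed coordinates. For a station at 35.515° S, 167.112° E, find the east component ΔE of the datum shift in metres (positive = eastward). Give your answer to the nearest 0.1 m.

At φ = -35.515°, λ = 167.112°: sin φ = -0.580916, cos φ = 0.813963, sin λ = 0.223046, cos λ = -0.974808.
ΔE = −sin λ·ΔX + cos λ·ΔY = −(0.223046)·(10) + (-0.974808)·(-519) = 503.69 m.

ΔE = 503.7 m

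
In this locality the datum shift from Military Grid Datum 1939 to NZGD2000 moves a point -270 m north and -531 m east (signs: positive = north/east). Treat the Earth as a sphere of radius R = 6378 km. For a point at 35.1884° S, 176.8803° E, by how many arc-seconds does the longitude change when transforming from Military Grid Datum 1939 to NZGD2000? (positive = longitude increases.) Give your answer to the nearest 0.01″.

At latitude -35.1884°, cos φ = 0.817262.
One radian of longitude at latitude φ spans R cos φ, so Δλ = ΔE / (R cos φ) = -531.0 / (6378000 × 0.817262) = -1.0187e-04 rad = -21.012″.

Δλ = -21.01″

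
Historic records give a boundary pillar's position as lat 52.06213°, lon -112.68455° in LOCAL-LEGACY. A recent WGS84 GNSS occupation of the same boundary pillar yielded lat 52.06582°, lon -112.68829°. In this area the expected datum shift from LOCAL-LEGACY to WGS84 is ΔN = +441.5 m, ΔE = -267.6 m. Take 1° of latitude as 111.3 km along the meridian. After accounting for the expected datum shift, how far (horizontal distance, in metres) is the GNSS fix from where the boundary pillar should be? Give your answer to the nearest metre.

33 m

Observed coordinate differences: Δφ = +0.00369°, Δλ = -0.00374°.
Converting to metres (1° lat = 111300 m, cos φ = 0.614807): observed ΔN = 410.7 m, observed ΔE = -255.9 m.
Subtracting the expected shift leaves a residual of 410.7 − (441.5) = -30.8 m north and -255.9 − (-267.6) = 11.7 m east.
Residual distance = √((-30.8)² + 11.7²) = 32.9 m.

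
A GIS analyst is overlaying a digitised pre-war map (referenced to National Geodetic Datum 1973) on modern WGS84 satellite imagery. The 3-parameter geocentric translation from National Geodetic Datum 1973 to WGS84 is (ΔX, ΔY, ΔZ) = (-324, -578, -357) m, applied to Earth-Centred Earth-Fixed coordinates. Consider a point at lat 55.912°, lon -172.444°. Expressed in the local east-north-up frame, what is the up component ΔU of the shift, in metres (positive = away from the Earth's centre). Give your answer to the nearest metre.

ΔU = -73 m

The local up (radial) axis is (cos φ cos λ, cos φ sin λ, sin φ), giving ΔU = 180.014 + 42.598 − 295.659 = -73.05 m.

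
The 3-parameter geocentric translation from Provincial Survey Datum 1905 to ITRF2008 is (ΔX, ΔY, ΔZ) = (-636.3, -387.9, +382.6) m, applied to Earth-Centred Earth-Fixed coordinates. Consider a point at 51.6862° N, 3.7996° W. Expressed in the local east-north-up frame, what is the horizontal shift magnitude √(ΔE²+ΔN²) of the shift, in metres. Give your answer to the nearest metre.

The local east axis at (φ, λ) is (−sin λ, cos λ, 0), so ΔE = −sin(-3.7996°)·(-636.3) + cos(-3.7996°)·(-387.9) = -429.21 m.
The local north axis is (−sin φ cos λ, −sin φ sin λ, cos φ), giving ΔN = 498.161 − 20.169 + 237.200 = 715.19 m.
Horizontal magnitude = √(ΔE² + ΔN²) = √((-429.21)² + 715.19²) = 834.10 m.

834 m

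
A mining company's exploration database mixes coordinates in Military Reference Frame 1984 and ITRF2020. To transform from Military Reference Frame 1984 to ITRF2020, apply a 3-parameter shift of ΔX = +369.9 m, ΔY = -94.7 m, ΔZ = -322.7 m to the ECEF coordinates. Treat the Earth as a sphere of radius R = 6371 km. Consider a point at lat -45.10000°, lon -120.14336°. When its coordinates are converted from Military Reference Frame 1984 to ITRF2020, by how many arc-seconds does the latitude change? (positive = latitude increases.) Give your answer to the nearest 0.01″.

sin φ = -0.708340, cos φ = 0.705872, sin λ = -0.864772, cos λ = -0.502165.
North component: ΔN = −sin φ cos λ·ΔX − sin φ sin λ·ΔY + cos φ·ΔZ = −(-0.708340)(-0.502165)(369.9) − (-0.708340)(-0.864772)(-94.7) + (0.705872)(-322.7) = -301.35 m.
1° of latitude spans πR/180 = 111195 m, so Δφ = -301.35 / 111195 × 3600 = -9.756″.

Δφ = -9.76″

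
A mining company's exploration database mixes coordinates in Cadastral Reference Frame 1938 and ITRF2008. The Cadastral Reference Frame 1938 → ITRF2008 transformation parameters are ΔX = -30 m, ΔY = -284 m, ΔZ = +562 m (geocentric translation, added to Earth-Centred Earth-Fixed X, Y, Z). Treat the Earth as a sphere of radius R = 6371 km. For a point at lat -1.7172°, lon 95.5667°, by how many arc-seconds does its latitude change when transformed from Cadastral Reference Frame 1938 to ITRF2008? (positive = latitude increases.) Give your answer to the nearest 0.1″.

Δφ = 17.9″

sin φ = -0.029966, cos φ = 0.999551, sin λ = 0.995284, cos λ = -0.097004.
North component: ΔN = −sin φ cos λ·ΔX − sin φ sin λ·ΔY + cos φ·ΔZ = −(-0.029966)(-0.097004)(-30) − (-0.029966)(0.995284)(-284) + (0.999551)(562) = 553.36 m.
1° of latitude spans πR/180 = 111195 m, so Δφ = 553.36 / 111195 × 3600 = 17.915″.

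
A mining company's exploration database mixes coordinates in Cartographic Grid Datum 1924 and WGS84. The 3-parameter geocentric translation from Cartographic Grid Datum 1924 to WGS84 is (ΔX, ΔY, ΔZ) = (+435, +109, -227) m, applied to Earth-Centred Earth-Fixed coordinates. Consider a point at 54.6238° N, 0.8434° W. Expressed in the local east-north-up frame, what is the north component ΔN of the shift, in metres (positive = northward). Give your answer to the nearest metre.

ΔN = -485 m

The local north axis is (−sin φ cos λ, −sin φ sin λ, cos φ), giving ΔN = -354.647 + 1.308 − 131.420 = -484.76 m.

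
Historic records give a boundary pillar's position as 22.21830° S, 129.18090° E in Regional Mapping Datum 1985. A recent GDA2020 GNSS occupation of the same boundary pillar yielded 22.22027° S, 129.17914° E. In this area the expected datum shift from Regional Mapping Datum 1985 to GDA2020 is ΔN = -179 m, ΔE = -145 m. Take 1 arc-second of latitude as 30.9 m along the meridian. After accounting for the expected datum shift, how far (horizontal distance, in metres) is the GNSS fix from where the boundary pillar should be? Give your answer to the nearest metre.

Observed coordinate differences: Δφ = -0.00197°, Δλ = -0.00176°.
Converting to metres (1° lat = 111240 m, cos φ = 0.925750): observed ΔN = -219.1 m, observed ΔE = -181.2 m.
Subtracting the expected shift leaves a residual of -219.1 − (-179) = -40.1 m north and -181.2 − (-145) = -36.2 m east.
Residual distance = √((-40.1)² + (-36.2)²) = 54.1 m.

54 m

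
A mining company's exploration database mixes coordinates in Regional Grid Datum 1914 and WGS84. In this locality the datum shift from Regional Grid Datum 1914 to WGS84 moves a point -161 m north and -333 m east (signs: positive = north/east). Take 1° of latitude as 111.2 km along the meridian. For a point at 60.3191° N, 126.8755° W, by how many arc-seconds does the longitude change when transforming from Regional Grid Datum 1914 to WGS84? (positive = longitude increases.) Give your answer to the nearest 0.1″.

At latitude 60.3191°, cos φ = 0.495169.
1° of longitude at this latitude = 111.2 × cos φ = 55.06 km, so Δλ = -333.0 / 55062.8 = -0.0060476° = -21.772″.

Δλ = -21.8″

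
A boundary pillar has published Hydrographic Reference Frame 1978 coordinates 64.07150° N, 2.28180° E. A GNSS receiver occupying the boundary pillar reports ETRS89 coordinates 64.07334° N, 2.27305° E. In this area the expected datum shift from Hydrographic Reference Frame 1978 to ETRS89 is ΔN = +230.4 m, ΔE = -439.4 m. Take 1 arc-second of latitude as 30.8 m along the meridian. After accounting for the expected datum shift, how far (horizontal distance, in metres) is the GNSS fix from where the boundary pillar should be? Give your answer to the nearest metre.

30 m

Observed coordinate differences: Δφ = +0.00184°, Δλ = -0.00875°.
Converting to metres (1° lat = 110880 m, cos φ = 0.437249): observed ΔN = 204.0 m, observed ΔE = -424.2 m.
Subtracting the expected shift leaves a residual of 204.0 − (230.4) = -26.4 m north and -424.2 − (-439.4) = 15.2 m east.
Residual distance = √((-26.4)² + 15.2²) = 30.4 m.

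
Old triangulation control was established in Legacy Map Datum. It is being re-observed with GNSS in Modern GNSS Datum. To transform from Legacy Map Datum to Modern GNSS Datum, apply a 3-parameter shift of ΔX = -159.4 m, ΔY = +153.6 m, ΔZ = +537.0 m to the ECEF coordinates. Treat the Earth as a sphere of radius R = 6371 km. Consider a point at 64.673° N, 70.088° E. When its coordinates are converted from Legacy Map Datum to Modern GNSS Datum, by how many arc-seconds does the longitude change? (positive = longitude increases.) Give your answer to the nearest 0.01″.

Δλ = 15.30″

sin φ = 0.903881, cos φ = 0.427784, sin λ = 0.940217, cos λ = 0.340576.
East component: ΔE = −sin λ·ΔX + cos λ·ΔY = −(0.940217)(-159.4) + (0.340576)(153.6) = 202.18 m.
1° of latitude spans πR/180 = 111195 m; at latitude φ, 1° of longitude spans that × cos φ = 47567.4 m, so Δλ = 202.18 / 47567.4 × 3600 = 15.302″.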